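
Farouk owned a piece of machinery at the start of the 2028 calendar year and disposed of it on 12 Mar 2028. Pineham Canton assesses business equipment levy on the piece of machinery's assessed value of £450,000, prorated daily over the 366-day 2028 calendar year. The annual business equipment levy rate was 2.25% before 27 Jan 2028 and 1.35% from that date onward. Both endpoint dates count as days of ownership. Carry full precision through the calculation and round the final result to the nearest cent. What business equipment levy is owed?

£1,482.79

1 Jan – 26 Jan 2028: 26 days at 2.25% → £450,000 × 2.25% × 26/366 = £719.2623
27 Jan – 12 Mar 2028: 46 days at 1.35% → £450,000 × 1.35% × 46/366 = £763.5246
Total = £1,482.7869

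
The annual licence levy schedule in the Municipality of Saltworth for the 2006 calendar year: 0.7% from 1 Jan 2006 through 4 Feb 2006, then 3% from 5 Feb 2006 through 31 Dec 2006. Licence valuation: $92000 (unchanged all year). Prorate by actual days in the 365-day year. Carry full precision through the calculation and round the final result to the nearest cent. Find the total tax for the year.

1 Jan – 4 Feb 2006: 35 days at 0.7% → $92000 × 0.7% × 35/365 = $61.7534
5 Feb – 31 Dec 2006: 330 days at 3% → $92000 × 3% × 330/365 = $2495.3425
Total = $2557.0959

$2557.10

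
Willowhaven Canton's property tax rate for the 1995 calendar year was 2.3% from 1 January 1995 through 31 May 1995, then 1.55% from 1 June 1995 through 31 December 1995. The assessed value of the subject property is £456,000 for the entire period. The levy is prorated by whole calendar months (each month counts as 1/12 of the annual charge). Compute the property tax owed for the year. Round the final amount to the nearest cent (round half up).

£8,493.00

1 January – 31 May 1995: 5 months at 2.3% → £456,000 × 2.3% × 5/12 = £4,370.0000
1 June – 31 December 1995: 7 months at 1.55% → £456,000 × 1.55% × 7/12 = £4,123.0000
Total = £8,493.0000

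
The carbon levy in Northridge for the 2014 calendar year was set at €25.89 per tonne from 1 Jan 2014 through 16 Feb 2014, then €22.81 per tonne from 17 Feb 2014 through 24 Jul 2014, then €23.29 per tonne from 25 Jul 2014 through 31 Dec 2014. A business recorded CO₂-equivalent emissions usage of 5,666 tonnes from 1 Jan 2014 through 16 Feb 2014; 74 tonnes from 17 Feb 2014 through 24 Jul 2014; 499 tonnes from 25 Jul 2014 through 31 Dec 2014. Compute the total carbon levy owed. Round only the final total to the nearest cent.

1 Jan – 16 Feb 2014: 5,666 tonnes at €25.89/tonne → €146,692.74
17 Feb – 24 Jul 2014: 74 tonnes at €22.81/tonne → €1,687.94
25 Jul – 31 Dec 2014: 499 tonnes at €23.29/tonne → €11,621.71

€160,002.39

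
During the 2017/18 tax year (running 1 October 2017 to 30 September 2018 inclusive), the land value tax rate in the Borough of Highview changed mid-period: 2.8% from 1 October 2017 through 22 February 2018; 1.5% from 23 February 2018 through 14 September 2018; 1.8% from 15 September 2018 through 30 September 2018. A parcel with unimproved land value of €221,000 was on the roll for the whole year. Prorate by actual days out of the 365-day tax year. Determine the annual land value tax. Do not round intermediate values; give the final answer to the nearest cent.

1 October 2017 – 22 February 2018: 145 days at 2.8% → €221,000 × 2.8% × 145/365 = €2,458.2466
23 February – 14 September 2018: 204 days at 1.5% → €221,000 × 1.5% × 204/365 = €1,852.7671
15 September – 30 September 2018: 16 days at 1.8% → €221,000 × 1.8% × 16/365 = €174.3781
Total = €4,485.3918

€4,485.39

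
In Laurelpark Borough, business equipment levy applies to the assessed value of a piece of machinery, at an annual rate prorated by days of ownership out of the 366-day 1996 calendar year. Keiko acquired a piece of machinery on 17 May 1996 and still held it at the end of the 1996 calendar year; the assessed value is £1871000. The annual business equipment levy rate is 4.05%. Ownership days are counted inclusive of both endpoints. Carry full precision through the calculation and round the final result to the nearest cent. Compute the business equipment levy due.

Days held (17 May – 31 Dec 1996): 229 out of 366
Tax = £1871000 × 4.05% × 229/366 = £47411.4467

£47411.45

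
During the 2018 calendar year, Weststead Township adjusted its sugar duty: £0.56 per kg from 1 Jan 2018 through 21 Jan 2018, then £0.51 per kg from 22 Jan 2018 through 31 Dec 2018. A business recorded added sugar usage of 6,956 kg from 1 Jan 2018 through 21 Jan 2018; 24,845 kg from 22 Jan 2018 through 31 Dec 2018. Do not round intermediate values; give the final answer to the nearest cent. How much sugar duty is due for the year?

1 Jan – 21 Jan 2018: 6,956 kg at £0.56/kg → £3,895.36
22 Jan – 31 Dec 2018: 24,845 kg at £0.51/kg → £12,670.95

£16,566.31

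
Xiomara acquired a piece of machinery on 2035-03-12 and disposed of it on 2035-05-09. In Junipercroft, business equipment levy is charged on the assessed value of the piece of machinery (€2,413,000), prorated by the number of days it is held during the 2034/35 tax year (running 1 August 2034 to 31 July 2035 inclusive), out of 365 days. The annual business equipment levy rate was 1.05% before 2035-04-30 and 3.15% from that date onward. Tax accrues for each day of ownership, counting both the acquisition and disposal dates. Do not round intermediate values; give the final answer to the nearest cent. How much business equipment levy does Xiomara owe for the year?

2035-03-12 to 2035-04-29: 49 days at 1.05% → €2,413,000 × 1.05% × 49/365 = €3,401.3384
2035-04-30 to 2035-05-09: 10 days at 3.15% → €2,413,000 × 3.15% × 10/365 = €2,082.4521
Total = €5,483.7904

€5,483.79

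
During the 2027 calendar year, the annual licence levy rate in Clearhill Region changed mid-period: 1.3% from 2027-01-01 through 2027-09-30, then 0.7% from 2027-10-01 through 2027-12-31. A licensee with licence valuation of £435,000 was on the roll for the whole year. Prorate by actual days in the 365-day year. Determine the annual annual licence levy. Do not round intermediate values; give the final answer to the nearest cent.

2027-01-01 to 2027-09-30: 273 days at 1.3% → £435,000 × 1.3% × 273/365 = £4,229.6301
2027-10-01 to 2027-12-31: 92 days at 0.7% → £435,000 × 0.7% × 92/365 = £767.5068
Total = £4,997.1370

£4,997.14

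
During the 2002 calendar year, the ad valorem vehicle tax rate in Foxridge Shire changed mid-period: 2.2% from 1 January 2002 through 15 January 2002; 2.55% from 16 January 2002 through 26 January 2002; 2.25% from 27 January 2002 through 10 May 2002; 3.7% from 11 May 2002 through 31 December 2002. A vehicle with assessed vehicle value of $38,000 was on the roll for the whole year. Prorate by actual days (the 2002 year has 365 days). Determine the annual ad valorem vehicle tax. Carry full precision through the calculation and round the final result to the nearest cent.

$1,212.41

1 January – 15 January 2002: 15 days at 2.2% → $38,000 × 2.2% × 15/365 = $34.3562
16 January – 26 January 2002: 11 days at 2.55% → $38,000 × 2.55% × 11/365 = $29.2027
27 January – 10 May 2002: 104 days at 2.25% → $38,000 × 2.25% × 104/365 = $243.6164
11 May – 31 December 2002: 235 days at 3.7% → $38,000 × 3.7% × 235/365 = $905.2329
Total = $1,212.4082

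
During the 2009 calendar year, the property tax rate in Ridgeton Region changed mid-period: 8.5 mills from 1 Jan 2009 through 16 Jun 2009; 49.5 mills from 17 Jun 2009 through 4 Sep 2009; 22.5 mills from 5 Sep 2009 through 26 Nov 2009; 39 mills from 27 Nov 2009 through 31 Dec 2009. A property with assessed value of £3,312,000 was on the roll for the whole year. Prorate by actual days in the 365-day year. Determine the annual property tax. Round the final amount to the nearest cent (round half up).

£78,145.05

1 Jan – 16 Jun 2009: 167 days at 8.5 mills → £3,312,000 × 0.85% × 167/365 = £12,880.5041
17 Jun – 4 Sep 2009: 80 days at 49.5 mills → £3,312,000 × 4.95% × 80/365 = £35,932.9315
5 Sep – 26 Nov 2009: 83 days at 22.5 mills → £3,312,000 × 2.25% × 83/365 = £16,945.6438
27 Nov – 31 Dec 2009: 35 days at 39 mills → £3,312,000 × 3.9% × 35/365 = £12,385.9726
Total = £78,145.0521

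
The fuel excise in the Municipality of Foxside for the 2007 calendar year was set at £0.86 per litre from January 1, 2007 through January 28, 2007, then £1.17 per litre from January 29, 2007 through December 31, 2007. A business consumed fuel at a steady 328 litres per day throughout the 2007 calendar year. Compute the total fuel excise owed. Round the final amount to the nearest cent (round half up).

£137225.36

January 1 – January 28, 2007: 28 days × 328 litres/day = 9,184 litres at £0.86/litre → £7898.24
January 29 – December 31, 2007: 337 days × 328 litres/day = 110,536 litres at £1.17/litre → £129327.12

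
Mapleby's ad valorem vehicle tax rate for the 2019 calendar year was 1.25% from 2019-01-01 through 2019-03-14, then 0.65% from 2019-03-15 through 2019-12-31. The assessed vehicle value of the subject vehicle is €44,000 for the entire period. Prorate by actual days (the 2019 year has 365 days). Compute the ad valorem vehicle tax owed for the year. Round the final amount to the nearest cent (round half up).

2019-01-01 to 2019-03-14: 73 days at 1.25% → €44,000 × 1.25% × 73/365 = €110.0000
2019-03-15 to 2019-12-31: 292 days at 0.65% → €44,000 × 0.65% × 292/365 = €228.8000
Total = €338.8000

€338.80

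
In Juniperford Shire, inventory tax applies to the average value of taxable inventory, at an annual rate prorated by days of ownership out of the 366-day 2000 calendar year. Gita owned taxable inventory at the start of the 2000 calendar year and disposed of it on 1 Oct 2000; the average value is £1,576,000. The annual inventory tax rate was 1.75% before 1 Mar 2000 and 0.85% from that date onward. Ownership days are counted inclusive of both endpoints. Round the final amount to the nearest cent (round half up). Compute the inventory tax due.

£12,390.55

1 Jan – 29 Feb 2000: 60 days at 1.75% → £1,576,000 × 1.75% × 60/366 = £4,521.3115
1 Mar – 1 Oct 2000: 215 days at 0.85% → £1,576,000 × 0.85% × 215/366 = £7,869.2350
Total = £12,390.5464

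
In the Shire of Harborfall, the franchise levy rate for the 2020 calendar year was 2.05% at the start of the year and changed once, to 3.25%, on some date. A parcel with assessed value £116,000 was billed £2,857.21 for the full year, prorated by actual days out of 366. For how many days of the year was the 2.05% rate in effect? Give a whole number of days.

240 days

Let d = days at the first rate; then 366 − d days at the second rate.
£116,000 × [2.05%·d + 3.25%·(366−d)] / 366 = £2,857.21
Solving gives d = 240, so the new rate took effect on August 28, 2020.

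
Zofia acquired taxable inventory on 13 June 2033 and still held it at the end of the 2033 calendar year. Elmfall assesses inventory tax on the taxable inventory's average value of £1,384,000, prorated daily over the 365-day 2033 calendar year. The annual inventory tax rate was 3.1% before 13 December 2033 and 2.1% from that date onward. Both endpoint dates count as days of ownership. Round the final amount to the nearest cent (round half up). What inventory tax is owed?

13 June – 12 December 2033: 183 days at 3.1% → £1,384,000 × 3.1% × 183/365 = £21,510.7726
13 December – 31 December 2033: 19 days at 2.1% → £1,384,000 × 2.1% × 19/365 = £1,512.9205
Total = £23,023.6932

£23,023.69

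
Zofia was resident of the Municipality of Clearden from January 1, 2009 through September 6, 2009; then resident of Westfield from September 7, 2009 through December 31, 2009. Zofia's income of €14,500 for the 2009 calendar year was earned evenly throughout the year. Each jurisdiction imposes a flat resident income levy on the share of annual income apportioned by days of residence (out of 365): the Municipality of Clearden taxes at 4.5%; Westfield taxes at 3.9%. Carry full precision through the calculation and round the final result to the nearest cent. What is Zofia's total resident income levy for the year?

The Municipality of Clearden, January 1 – September 6, 2009: 249 days → €14,500 × 4.5% × 249/365 = €445.1301
Westfield, September 7 – December 31, 2009: 116 days → €14,500 × 3.9% × 116/365 = €179.7205
Total = €624.8507

€624.85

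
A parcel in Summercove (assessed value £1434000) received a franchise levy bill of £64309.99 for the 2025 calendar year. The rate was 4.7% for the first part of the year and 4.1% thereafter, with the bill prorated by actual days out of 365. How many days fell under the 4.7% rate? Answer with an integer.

234 days

Let d = days at the first rate; then 365 − d days at the second rate.
£1434000 × [4.7%·d + 4.1%·(365−d)] / 365 = £64309.99
Solving gives d = 234, so the new rate took effect on 23 Aug 2025.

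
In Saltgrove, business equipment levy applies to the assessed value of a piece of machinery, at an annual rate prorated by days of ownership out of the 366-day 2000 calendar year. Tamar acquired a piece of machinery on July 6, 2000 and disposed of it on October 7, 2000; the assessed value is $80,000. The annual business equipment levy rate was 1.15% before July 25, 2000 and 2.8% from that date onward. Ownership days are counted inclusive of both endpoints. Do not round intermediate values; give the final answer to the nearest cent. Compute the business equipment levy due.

July 6 – July 24, 2000: 19 days at 1.15% → $80,000 × 1.15% × 19/366 = $47.7596
July 25 – October 7, 2000: 75 days at 2.8% → $80,000 × 2.8% × 75/366 = $459.0164
Total = $506.7760

$506.78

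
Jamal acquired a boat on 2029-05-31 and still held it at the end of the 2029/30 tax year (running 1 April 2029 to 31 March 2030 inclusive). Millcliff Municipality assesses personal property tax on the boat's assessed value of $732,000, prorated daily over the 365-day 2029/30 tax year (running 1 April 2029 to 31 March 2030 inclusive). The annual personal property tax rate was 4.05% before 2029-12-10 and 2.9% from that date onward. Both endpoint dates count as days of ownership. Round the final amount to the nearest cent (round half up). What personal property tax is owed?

$22,189.63

2029-05-31 to 2029-12-09: 193 days at 4.05% → $732,000 × 4.05% × 193/365 = $15,675.8301
2029-12-10 to 2030-03-31: 112 days at 2.9% → $732,000 × 2.9% × 112/365 = $6,513.7973
Total = $22,189.6274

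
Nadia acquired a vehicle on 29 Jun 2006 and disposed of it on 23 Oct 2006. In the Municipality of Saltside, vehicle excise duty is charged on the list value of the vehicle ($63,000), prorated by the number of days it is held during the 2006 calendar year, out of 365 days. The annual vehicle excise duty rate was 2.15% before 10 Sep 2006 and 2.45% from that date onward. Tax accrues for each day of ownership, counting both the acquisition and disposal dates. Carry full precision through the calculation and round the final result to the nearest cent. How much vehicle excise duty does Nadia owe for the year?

$456.97

29 Jun – 9 Sep 2006: 73 days at 2.15% → $63,000 × 2.15% × 73/365 = $270.9000
10 Sep – 23 Oct 2006: 44 days at 2.45% → $63,000 × 2.45% × 44/365 = $186.0658
Total = $456.9658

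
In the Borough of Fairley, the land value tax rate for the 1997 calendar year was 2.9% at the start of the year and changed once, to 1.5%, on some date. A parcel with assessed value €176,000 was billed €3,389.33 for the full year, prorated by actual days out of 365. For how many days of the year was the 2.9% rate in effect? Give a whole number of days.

111 days

Let d = days at the first rate; then 365 − d days at the second rate.
€176,000 × [2.9%·d + 1.5%·(365−d)] / 365 = €3,389.33
Solving gives d = 111, so the new rate took effect on 22 April 1997.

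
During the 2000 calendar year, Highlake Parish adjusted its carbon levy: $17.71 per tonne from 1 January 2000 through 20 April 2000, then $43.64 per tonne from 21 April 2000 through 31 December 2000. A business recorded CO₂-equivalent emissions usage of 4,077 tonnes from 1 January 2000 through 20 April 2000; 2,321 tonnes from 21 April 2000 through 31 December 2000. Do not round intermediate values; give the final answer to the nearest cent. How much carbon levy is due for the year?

1 January – 20 April 2000: 4,077 tonnes at $17.71/tonne → $72,203.67
21 April – 31 December 2000: 2,321 tonnes at $43.64/tonne → $101,288.44

$173,492.11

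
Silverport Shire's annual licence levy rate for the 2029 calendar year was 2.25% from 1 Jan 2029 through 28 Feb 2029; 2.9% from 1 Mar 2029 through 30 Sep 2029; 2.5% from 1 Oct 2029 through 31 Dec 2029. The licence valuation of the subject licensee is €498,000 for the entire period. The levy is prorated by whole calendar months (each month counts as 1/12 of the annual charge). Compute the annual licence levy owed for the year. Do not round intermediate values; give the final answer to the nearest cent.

1 Jan – 28 Feb 2029: 2 months at 2.25% → €498,000 × 2.25% × 2/12 = €1,867.5000
1 Mar – 30 Sep 2029: 7 months at 2.9% → €498,000 × 2.9% × 7/12 = €8,424.5000
1 Oct – 31 Dec 2029: 3 months at 2.5% → €498,000 × 2.5% × 3/12 = €3,112.5000
Total = €13,404.5000

€13,404.50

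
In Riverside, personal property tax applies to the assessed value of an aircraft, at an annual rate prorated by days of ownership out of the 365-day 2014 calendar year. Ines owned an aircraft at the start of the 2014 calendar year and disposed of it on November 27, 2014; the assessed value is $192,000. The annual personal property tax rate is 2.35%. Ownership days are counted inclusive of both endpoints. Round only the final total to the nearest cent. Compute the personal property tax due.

Days held (January 1 – November 27, 2014): 331 out of 365
Tax = $192,000 × 2.35% × 331/365 = $4,091.7041

$4,091.70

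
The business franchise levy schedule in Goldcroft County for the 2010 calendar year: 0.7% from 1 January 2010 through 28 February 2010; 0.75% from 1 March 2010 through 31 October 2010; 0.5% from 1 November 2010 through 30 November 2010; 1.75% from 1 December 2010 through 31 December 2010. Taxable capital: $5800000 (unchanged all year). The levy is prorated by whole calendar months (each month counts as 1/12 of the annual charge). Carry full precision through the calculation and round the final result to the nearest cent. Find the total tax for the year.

1 January – 28 February 2010: 2 months at 0.7% → $5800000 × 0.7% × 2/12 = $6766.6667
1 March – 31 October 2010: 8 months at 0.75% → $5800000 × 0.75% × 8/12 = $29000.0000
1 November – 30 November 2010: 1 month at 0.5% → $5800000 × 0.5% × 1/12 = $2416.6667
1 December – 31 December 2010: 1 month at 1.75% → $5800000 × 1.75% × 1/12 = $8458.3333
Total = $46641.6667

$46641.67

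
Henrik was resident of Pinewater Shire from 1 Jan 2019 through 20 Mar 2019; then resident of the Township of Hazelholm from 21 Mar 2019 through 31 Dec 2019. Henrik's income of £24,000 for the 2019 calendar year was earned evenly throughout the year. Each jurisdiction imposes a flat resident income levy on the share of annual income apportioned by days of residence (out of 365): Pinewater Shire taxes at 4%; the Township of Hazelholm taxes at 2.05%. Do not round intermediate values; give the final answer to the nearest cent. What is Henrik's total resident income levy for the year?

£593.29

Pinewater Shire, 1 Jan – 20 Mar 2019: 79 days → £24,000 × 4% × 79/365 = £207.7808
The Township of Hazelholm, 21 Mar – 31 Dec 2019: 286 days → £24,000 × 2.05% × 286/365 = £385.5123
Total = £593.2932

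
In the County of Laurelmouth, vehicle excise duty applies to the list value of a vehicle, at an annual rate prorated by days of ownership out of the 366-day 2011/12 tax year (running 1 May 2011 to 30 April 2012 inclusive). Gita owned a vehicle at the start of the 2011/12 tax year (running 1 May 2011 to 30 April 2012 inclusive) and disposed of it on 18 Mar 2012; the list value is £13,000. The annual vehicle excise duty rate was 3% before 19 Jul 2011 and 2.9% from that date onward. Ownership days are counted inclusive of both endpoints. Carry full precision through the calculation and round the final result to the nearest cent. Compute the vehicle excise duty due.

£335.51

1 May – 18 Jul 2011: 79 days at 3% → £13,000 × 3% × 79/366 = £84.1803
19 Jul 2011 – 18 Mar 2012: 244 days at 2.9% → £13,000 × 2.9% × 244/366 = £251.3333
Total = £335.5137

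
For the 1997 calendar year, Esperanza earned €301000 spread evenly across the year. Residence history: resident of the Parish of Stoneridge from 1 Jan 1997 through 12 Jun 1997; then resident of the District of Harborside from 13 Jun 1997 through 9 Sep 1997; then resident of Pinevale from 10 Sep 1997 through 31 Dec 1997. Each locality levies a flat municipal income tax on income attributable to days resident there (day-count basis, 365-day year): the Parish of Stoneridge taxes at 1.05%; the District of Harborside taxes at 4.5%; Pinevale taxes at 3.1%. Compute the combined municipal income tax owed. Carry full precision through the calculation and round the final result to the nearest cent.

The Parish of Stoneridge, 1 Jan – 12 Jun 1997: 163 days → €301000 × 1.05% × 163/365 = €1411.4014
The District of Harborside, 13 Jun – 9 Sep 1997: 89 days → €301000 × 4.5% × 89/365 = €3302.7534
Pinevale, 10 Sep – 31 Dec 1997: 113 days → €301000 × 3.1% × 113/365 = €2888.7753
Total = €7602.9301

€7602.93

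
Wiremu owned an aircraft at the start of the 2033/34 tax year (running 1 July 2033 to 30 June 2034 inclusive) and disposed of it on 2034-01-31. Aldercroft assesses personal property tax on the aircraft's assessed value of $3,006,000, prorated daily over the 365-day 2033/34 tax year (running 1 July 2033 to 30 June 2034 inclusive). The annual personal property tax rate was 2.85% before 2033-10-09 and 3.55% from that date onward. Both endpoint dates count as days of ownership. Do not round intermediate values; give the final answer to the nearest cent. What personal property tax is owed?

2033-07-01 to 2033-10-08: 100 days at 2.85% → $3,006,000 × 2.85% × 100/365 = $23,471.5068
2033-10-09 to 2034-01-31: 115 days at 3.55% → $3,006,000 × 3.55% × 115/365 = $33,621.9041
Total = $57,093.4110

$57,093.41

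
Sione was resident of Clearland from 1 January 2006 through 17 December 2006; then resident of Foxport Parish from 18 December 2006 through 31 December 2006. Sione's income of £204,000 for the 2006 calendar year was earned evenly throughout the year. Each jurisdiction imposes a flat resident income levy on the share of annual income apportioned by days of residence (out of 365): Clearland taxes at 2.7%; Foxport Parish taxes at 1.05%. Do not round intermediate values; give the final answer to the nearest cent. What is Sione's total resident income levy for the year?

Clearland, 1 January – 17 December 2006: 351 days → £204,000 × 2.7% × 351/365 = £5,296.7342
Foxport Parish, 18 December – 31 December 2006: 14 days → £204,000 × 1.05% × 14/365 = £82.1589
Total = £5,378.8932

£5,378.89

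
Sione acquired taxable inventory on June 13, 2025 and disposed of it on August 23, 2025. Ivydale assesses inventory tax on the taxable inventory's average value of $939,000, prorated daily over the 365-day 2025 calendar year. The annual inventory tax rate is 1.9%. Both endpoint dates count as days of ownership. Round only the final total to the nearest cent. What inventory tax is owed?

Days held (June 13 – August 23, 2025): 72 out of 365
Tax = $939,000 × 1.9% × 72/365 = $3,519.3205

$3,519.32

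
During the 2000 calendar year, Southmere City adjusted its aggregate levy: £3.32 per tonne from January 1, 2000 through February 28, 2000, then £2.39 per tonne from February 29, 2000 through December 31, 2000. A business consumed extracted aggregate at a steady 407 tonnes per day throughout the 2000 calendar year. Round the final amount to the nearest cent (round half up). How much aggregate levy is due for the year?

£378,351.27

January 1 – February 28, 2000: 59 days × 407 tonnes/day = 24,013 tonnes at £3.32/tonne → £79,723.16
February 29 – December 31, 2000: 307 days × 407 tonnes/day = 124,949 tonnes at £2.39/tonne → £298,628.11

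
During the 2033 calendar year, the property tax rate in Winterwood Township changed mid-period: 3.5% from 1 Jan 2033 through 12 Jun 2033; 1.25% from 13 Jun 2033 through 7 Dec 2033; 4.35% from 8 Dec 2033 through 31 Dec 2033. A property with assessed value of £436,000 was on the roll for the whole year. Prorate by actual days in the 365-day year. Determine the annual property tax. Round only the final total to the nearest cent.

1 Jan – 12 Jun 2033: 163 days at 3.5% → £436,000 × 3.5% × 163/365 = £6,814.7397
13 Jun – 7 Dec 2033: 178 days at 1.25% → £436,000 × 1.25% × 178/365 = £2,657.8082
8 Dec – 31 Dec 2033: 24 days at 4.35% → £436,000 × 4.35% × 24/365 = £1,247.0795
Total = £10,719.6274

£10,719.63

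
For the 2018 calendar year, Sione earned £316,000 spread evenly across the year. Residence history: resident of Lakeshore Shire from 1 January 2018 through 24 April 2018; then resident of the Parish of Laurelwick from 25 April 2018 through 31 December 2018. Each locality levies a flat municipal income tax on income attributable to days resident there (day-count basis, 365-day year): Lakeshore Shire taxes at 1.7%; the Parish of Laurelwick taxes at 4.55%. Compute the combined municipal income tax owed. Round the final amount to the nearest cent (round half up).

Lakeshore Shire, 1 January – 24 April 2018: 114 days → £316,000 × 1.7% × 114/365 = £1,677.8301
The Parish of Laurelwick, 25 April – 31 December 2018: 251 days → £316,000 × 4.55% × 251/365 = £9,887.3370
Total = £11,565.1671

£11,565.17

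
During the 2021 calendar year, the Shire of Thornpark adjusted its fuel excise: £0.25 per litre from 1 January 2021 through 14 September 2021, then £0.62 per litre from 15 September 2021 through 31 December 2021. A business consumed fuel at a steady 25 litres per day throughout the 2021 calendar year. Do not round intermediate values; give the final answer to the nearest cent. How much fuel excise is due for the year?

1 January – 14 September 2021: 257 days × 25 litres/day = 6,425 litres at £0.25/litre → £1606.25
15 September – 31 December 2021: 108 days × 25 litres/day = 2,700 litres at £0.62/litre → £1674.00

£3280.25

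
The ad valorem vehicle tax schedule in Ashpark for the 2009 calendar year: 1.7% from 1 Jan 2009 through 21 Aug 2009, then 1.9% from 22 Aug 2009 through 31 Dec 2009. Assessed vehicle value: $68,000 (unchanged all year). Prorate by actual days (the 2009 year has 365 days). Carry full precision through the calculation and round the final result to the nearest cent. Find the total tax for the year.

$1,205.18

1 Jan – 21 Aug 2009: 233 days at 1.7% → $68,000 × 1.7% × 233/365 = $737.9397
22 Aug – 31 Dec 2009: 132 days at 1.9% → $68,000 × 1.9% × 132/365 = $467.2438
Total = $1,205.1836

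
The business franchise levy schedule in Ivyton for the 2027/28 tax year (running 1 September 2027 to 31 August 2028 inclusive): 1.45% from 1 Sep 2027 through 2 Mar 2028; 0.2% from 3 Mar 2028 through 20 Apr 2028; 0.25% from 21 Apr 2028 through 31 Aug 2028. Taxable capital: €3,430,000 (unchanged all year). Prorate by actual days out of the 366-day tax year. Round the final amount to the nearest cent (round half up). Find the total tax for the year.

€29,037.86

1 Sep 2027 – 2 Mar 2028: 184 days at 1.45% → €3,430,000 × 1.45% × 184/366 = €25,003.3880
3 Mar – 20 Apr 2028: 49 days at 0.2% → €3,430,000 × 0.2% × 49/366 = €918.4153
21 Apr – 31 Aug 2028: 133 days at 0.25% → €3,430,000 × 0.25% × 133/366 = €3,116.0519
Total = €29,037.8552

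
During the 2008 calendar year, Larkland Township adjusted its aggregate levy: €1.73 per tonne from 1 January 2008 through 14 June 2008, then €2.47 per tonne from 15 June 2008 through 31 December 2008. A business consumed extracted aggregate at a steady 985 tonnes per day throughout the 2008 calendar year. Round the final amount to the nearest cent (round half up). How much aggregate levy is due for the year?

1 January – 14 June 2008: 166 days × 985 tonnes/day = 163,510 tonnes at €1.73/tonne → €282872.30
15 June – 31 December 2008: 200 days × 985 tonnes/day = 197,000 tonnes at €2.47/tonne → €486590.00

€769462.30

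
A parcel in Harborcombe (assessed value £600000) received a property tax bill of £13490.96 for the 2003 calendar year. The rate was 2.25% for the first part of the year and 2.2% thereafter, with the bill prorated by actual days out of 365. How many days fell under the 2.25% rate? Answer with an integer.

354 days

Let d = days at the first rate; then 365 − d days at the second rate.
£600000 × [2.25%·d + 2.2%·(365−d)] / 365 = £13490.96
Solving gives d = 354, so the new rate took effect on December 21, 2003.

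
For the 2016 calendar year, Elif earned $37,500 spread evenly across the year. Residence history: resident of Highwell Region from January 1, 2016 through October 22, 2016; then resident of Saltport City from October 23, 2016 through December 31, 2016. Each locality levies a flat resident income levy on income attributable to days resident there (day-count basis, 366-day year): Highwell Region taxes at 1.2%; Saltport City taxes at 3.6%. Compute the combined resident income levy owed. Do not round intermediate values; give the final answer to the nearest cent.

$622.13

Highwell Region, January 1 – October 22, 2016: 296 days → $37,500 × 1.2% × 296/366 = $363.9344
Saltport City, October 23 – December 31, 2016: 70 days → $37,500 × 3.6% × 70/366 = $258.1967
Total = $622.1311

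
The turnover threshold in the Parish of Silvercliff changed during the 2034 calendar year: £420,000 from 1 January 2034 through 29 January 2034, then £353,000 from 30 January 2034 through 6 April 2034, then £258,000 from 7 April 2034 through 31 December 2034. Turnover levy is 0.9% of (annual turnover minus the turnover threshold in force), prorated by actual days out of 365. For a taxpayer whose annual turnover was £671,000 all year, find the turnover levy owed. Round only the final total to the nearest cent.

1 January – 29 January 2034: 29 days, exemption £420,000 → (£671,000 − £420,000) × 0.9% × 29/365 = £179.4822
30 January – 6 April 2034: 67 days, exemption £353,000 → (£671,000 − £353,000) × 0.9% × 67/365 = £525.3534
7 April – 31 December 2034: 269 days, exemption £258,000 → (£671,000 − £258,000) × 0.9% × 269/365 = £2,739.3781
Total = £3,444.2137

£3,444.21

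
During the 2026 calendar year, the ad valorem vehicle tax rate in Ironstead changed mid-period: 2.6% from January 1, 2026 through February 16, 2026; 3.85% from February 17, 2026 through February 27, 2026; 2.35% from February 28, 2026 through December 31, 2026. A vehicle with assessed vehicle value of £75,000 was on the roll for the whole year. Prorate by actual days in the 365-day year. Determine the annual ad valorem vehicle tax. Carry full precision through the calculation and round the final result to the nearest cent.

£1,820.55

January 1 – February 16, 2026: 47 days at 2.6% → £75,000 × 2.6% × 47/365 = £251.0959
February 17 – February 27, 2026: 11 days at 3.85% → £75,000 × 3.85% × 11/365 = £87.0205
February 28 – December 31, 2026: 307 days at 2.35% → £75,000 × 2.35% × 307/365 = £1,482.4315
Total = £1,820.5479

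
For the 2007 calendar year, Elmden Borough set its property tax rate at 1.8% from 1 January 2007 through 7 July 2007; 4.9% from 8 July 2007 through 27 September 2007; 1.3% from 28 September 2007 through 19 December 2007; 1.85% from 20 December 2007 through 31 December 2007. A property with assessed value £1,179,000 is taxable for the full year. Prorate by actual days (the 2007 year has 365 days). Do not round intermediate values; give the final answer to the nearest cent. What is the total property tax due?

1 January – 7 July 2007: 188 days at 1.8% → £1,179,000 × 1.8% × 188/365 = £10,930.7836
8 July – 27 September 2007: 82 days at 4.9% → £1,179,000 × 4.9% × 82/365 = £12,978.6904
28 September – 19 December 2007: 83 days at 1.3% → £1,179,000 × 1.3% × 83/365 = £3,485.3178
20 December – 31 December 2007: 12 days at 1.85% → £1,179,000 × 1.85% × 12/365 = £717.0904
Total = £28,111.8822

£28,111.88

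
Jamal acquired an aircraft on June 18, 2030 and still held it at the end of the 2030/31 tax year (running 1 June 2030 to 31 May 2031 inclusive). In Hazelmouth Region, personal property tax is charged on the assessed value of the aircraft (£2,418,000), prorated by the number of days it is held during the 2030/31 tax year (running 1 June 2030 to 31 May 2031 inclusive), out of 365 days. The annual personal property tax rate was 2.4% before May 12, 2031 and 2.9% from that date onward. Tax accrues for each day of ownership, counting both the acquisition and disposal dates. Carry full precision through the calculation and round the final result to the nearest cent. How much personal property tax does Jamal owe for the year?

June 18, 2030 – May 11, 2031: 328 days at 2.4% → £2,418,000 × 2.4% × 328/365 = £52,149.3041
May 12 – May 31, 2031: 20 days at 2.9% → £2,418,000 × 2.9% × 20/365 = £3,842.3014
Total = £55,991.6055

£55,991.61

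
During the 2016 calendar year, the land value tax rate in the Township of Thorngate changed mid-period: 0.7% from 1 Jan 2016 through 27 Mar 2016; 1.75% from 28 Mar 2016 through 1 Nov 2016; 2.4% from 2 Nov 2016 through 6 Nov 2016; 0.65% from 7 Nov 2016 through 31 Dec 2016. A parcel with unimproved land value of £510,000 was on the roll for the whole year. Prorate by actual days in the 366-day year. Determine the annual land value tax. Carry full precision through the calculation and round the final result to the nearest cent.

1 Jan – 27 Mar 2016: 87 days at 0.7% → £510,000 × 0.7% × 87/366 = £848.6066
28 Mar – 1 Nov 2016: 219 days at 1.75% → £510,000 × 1.75% × 219/366 = £5,340.3689
2 Nov – 6 Nov 2016: 5 days at 2.4% → £510,000 × 2.4% × 5/366 = £167.2131
7 Nov – 31 Dec 2016: 55 days at 0.65% → £510,000 × 0.65% × 55/366 = £498.1557
Total = £6,854.3443

£6,854.34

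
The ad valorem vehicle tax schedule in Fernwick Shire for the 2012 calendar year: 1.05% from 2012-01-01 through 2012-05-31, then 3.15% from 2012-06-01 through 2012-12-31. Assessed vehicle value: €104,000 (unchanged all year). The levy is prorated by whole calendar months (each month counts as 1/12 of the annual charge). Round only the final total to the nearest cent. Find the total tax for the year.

€2,366.00

2012-01-01 to 2012-05-31: 5 months at 1.05% → €104,000 × 1.05% × 5/12 = €455.0000
2012-06-01 to 2012-12-31: 7 months at 3.15% → €104,000 × 3.15% × 7/12 = €1,911.0000
Total = €2,366.0000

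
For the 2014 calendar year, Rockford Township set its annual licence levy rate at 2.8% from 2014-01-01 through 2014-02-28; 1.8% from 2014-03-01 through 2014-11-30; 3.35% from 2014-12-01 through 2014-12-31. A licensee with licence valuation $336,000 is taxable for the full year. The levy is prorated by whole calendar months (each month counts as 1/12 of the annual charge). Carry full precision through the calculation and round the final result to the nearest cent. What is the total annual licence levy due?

2014-01-01 to 2014-02-28: 2 months at 2.8% → $336,000 × 2.8% × 2/12 = $1,568.0000
2014-03-01 to 2014-11-30: 9 months at 1.8% → $336,000 × 1.8% × 9/12 = $4,536.0000
2014-12-01 to 2014-12-31: 1 month at 3.35% → $336,000 × 3.35% × 1/12 = $938.0000
Total = $7,042.0000

$7,042.00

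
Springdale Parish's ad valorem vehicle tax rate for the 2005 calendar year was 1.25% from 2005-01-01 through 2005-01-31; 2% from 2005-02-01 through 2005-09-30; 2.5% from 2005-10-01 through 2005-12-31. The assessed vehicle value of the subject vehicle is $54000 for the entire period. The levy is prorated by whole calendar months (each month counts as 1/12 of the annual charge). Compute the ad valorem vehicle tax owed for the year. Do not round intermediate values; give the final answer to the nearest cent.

2005-01-01 to 2005-01-31: 1 month at 1.25% → $54000 × 1.25% × 1/12 = $56.2500
2005-02-01 to 2005-09-30: 8 months at 2% → $54000 × 2% × 8/12 = $720.0000
2005-10-01 to 2005-12-31: 3 months at 2.5% → $54000 × 2.5% × 3/12 = $337.5000
Total = $1113.7500

$1113.75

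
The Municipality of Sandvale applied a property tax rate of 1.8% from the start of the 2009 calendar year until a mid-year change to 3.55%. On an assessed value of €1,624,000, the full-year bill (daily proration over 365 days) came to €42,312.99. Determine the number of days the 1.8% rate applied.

Let d = days at the first rate; then 365 − d days at the second rate.
€1,624,000 × [1.8%·d + 3.55%·(365−d)] / 365 = €42,312.99
Solving gives d = 197, so the new rate took effect on July 17, 2009.

197 days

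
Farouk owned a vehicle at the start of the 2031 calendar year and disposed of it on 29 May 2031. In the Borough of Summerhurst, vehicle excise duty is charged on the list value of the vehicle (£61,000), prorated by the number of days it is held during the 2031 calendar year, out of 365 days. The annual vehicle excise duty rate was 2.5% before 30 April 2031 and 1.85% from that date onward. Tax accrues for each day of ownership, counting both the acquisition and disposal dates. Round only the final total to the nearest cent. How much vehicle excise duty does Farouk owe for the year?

£589.95

1 January – 29 April 2031: 119 days at 2.5% → £61,000 × 2.5% × 119/365 = £497.1918
30 April – 29 May 2031: 30 days at 1.85% → £61,000 × 1.85% × 30/365 = £92.7534
Total = £589.9452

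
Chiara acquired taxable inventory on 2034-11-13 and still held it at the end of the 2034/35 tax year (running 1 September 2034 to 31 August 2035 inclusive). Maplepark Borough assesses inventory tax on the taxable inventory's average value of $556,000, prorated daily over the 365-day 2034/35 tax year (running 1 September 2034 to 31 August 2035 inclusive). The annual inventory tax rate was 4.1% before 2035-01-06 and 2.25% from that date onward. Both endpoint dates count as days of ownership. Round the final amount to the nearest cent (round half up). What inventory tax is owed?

2034-11-13 to 2035-01-05: 54 days at 4.1% → $556,000 × 4.1% × 54/365 = $3,372.5589
2035-01-06 to 2035-08-31: 238 days at 2.25% → $556,000 × 2.25% × 238/365 = $8,157.2055
Total = $11,529.7644

$11,529.76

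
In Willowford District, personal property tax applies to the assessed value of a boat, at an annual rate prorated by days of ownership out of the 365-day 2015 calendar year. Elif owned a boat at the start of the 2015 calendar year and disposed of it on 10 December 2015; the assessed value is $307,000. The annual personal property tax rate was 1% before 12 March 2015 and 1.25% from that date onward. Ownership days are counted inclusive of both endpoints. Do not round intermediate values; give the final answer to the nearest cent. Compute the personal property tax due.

$3,469.52

1 January – 11 March 2015: 70 days at 1% → $307,000 × 1% × 70/365 = $588.7671
12 March – 10 December 2015: 274 days at 1.25% → $307,000 × 1.25% × 274/365 = $2,880.7534
Total = $3,469.5205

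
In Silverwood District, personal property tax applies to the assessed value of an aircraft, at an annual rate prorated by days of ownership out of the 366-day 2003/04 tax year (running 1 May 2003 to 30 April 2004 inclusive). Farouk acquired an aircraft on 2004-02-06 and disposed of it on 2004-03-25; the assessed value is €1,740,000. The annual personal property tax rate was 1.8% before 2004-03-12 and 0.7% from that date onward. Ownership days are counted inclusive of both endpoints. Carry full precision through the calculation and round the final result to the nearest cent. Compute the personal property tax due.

2004-02-06 to 2004-03-11: 35 days at 1.8% → €1,740,000 × 1.8% × 35/366 = €2,995.0820
2004-03-12 to 2004-03-25: 14 days at 0.7% → €1,740,000 × 0.7% × 14/366 = €465.9016
Total = €3,460.9836

€3,460.98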